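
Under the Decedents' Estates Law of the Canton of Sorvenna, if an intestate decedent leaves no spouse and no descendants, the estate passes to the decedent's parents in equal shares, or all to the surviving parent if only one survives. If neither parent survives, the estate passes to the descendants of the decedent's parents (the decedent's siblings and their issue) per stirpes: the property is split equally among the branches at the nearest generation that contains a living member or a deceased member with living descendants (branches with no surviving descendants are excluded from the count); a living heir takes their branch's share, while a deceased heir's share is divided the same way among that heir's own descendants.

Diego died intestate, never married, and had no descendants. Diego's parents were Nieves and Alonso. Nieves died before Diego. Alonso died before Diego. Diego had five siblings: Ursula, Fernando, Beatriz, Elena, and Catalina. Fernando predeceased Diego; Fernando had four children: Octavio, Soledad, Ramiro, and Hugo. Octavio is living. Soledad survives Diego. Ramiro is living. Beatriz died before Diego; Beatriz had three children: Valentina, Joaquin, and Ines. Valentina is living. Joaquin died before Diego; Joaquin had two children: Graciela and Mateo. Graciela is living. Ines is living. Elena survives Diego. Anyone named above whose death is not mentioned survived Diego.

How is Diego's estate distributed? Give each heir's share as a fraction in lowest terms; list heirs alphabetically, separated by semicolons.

Neither parent survives and there are no descendants, so the estate passes to Diego's siblings and their issue per stirpes.
The estate is divided into 5 equal shares of 1/5 among Ursula, Fernando, Beatriz, Elena, Catalina.
Ursula is living and takes 1/5.
Fernando predeceased; the 1/5 allotted to Fernando's branch passes to Fernando's issue by representation.
The 1/5 is divided into 4 equal shares of 1/20 among Octavio, Soledad, Ramiro, Hugo.
Octavio is living and takes 1/20.
Soledad is living and takes 1/20.
Ramiro is living and takes 1/20.
Hugo is living and takes 1/20.
Beatriz predeceased; the 1/5 allotted to Beatriz's branch passes to Beatriz's issue by representation.
The 1/5 is divided into 3 equal shares of 1/15 among Valentina, Joaquin, Ines.
Valentina is living and takes 1/15.
Joaquin predeceased; the 1/15 allotted to Joaquin's branch passes to Joaquin's issue by representation.
The 1/15 is divided into 2 equal shares of 1/30 among Graciela, Mateo.
Graciela is living and takes 1/30.
Mateo is living and takes 1/30.
Ines is living and takes 1/15.
Elena is living and takes 1/5.
Catalina is living and takes 1/5.

Catalina 1/5; Elena 1/5; Graciela 1/30; Hugo 1/20; Ines 1/15; Mateo 1/30; Octavio 1/20; Ramiro 1/20; Soledad 1/20; Ursula 1/5; Valentina 1/15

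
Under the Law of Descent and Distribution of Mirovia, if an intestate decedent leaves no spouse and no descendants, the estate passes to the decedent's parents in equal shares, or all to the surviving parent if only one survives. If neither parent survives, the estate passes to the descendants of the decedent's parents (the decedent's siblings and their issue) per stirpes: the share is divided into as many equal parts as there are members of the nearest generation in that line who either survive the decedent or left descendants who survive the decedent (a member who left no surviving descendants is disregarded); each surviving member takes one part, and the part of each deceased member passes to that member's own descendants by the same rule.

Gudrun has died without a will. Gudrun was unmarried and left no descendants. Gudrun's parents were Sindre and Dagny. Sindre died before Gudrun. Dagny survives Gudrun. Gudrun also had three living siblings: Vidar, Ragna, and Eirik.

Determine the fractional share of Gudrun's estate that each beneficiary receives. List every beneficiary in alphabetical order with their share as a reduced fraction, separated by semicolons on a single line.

Dagny 1

Only one parent, Dagny, survives, so Dagny takes the entire estate. The siblings take nothing because a surviving parent has priority.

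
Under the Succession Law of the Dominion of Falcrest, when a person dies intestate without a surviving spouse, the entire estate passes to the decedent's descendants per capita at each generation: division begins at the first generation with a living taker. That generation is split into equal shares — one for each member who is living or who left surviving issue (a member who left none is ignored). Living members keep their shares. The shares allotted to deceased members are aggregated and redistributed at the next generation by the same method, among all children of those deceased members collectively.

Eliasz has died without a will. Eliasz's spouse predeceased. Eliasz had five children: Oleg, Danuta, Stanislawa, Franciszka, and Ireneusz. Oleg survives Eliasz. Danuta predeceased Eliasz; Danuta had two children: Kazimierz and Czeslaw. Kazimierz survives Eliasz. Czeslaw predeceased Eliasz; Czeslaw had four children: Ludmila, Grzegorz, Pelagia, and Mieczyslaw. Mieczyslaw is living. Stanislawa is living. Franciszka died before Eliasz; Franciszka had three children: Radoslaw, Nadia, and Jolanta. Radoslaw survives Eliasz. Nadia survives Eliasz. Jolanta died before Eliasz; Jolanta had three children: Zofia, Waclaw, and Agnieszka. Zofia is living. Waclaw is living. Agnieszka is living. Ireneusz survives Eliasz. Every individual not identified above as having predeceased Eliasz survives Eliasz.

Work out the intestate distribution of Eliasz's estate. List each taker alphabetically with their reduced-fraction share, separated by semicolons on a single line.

Agnieszka 4/175; Grzegorz 4/175; Ireneusz 1/5; Kazimierz 2/25; Ludmila 4/175; Mieczyslaw 4/175; Nadia 2/25; Oleg 1/5; Pelagia 4/175; Radoslaw 2/25; Stanislawa 1/5; Waclaw 4/175; Zofia 4/175

There is no surviving spouse, so the entire estate passes to Eliasz's descendants per capita at each generation.
At generation 1 (Oleg, Danuta, Stanislawa, Franciszka, Ireneusz) there are 5 shares of (1)/5 = 1/5 each.
Living: Oleg, Stanislawa, and Ireneusz — each takes 1/5.
Deceased: Danuta and Franciszka. Their combined 2/5 is pooled and carried to generation 2.
At generation 2 (Kazimierz, Czeslaw, Radoslaw, Nadia, Jolanta) there are 5 shares of (2/5)/5 = 2/25 each.
Living: Kazimierz, Radoslaw, and Nadia — each takes 2/25.
Deceased: Czeslaw and Jolanta. Their combined 4/25 is pooled and carried to generation 3.
At generation 3 (Ludmila, Grzegorz, Pelagia, Mieczyslaw, Zofia, Waclaw, Agnieszka) there are 7 shares of (4/25)/7 = 4/175 each.
Living: Ludmila, Grzegorz, Pelagia, Mieczyslaw, Zofia, Waclaw, and Agnieszka — each takes 4/175.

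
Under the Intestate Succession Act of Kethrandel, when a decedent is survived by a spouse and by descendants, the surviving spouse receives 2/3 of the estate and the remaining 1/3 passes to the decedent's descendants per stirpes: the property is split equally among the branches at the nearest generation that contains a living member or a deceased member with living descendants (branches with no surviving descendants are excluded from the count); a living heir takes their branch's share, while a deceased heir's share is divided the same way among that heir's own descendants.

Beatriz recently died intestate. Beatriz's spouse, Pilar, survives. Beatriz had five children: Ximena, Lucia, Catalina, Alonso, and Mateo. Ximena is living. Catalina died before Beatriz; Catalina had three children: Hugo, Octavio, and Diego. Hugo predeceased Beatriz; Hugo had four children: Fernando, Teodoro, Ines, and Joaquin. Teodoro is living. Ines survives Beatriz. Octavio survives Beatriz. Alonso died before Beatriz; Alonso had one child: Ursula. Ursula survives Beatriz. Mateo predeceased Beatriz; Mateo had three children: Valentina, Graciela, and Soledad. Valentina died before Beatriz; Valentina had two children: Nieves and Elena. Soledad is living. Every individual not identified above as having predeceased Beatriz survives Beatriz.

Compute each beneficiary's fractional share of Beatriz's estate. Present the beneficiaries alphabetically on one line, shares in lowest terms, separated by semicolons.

Pilar, as surviving spouse, takes 2/3.
The remaining 1/3 passes to Beatriz's descendants per stirpes.
The 1/3 is divided into 5 equal shares of 1/15 among Ximena, Lucia, Catalina, Alonso, Mateo.
Ximena is living and takes 1/15.
Lucia is living and takes 1/15.
Catalina predeceased; the 1/15 allotted to Catalina's branch passes to Catalina's issue by representation.
The 1/15 is divided into 3 equal shares of 1/45 among Hugo, Octavio, Diego.
Hugo predeceased; the 1/45 allotted to Hugo's branch passes to Hugo's issue by representation.
The 1/45 is divided into 4 equal shares of 1/180 among Fernando, Teodoro, Ines, Joaquin.
Fernando is living and takes 1/180.
Teodoro is living and takes 1/180.
Ines is living and takes 1/180.
Joaquin is living and takes 1/180.
Octavio is living and takes 1/45.
Diego is living and takes 1/45.
Alonso predeceased; the 1/15 allotted to Alonso's branch passes to Alonso's issue by representation.
Ursula is the sole taker at this level and receives the full 1/15.
Mateo predeceased; the 1/15 allotted to Mateo's branch passes to Mateo's issue by representation.
The 1/15 is divided into 3 equal shares of 1/45 among Valentina, Graciela, Soledad.
Valentina predeceased; the 1/45 allotted to Valentina's branch passes to Valentina's issue by representation.
The 1/45 is divided into 2 equal shares of 1/90 among Nieves, Elena.
Nieves is living and takes 1/90.
Elena is living and takes 1/90.
Graciela is living and takes 1/45.
Soledad is living and takes 1/45.

Diego 1/45; Elena 1/90; Fernando 1/180; Graciela 1/45; Ines 1/180; Joaquin 1/180; Lucia 1/15; Nieves 1/90; Octavio 1/45; Pilar 2/3; Soledad 1/45; Teodoro 1/180; Ursula 1/15; Ximena 1/15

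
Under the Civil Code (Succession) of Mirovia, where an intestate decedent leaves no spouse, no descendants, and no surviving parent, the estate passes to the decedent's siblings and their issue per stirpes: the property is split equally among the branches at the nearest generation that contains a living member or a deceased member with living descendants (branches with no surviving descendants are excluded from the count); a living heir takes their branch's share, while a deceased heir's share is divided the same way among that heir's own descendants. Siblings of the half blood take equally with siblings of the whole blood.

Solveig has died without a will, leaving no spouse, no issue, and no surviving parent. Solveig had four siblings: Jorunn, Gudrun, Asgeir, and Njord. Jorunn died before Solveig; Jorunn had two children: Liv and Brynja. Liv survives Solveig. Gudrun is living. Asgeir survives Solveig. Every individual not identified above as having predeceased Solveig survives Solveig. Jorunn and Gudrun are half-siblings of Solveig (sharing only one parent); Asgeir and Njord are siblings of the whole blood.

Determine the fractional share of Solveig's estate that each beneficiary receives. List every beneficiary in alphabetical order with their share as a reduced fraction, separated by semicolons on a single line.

No spouse, descendants, or parent survives, so the estate passes to Solveig's siblings per stirpes.
Half-blood and whole-blood siblings take equally under the stated rule.
The estate is divided into 4 equal shares of 1/4 among Jorunn, Gudrun, Asgeir, Njord.
Jorunn predeceased; the 1/4 allotted to Jorunn's branch passes to Jorunn's issue by representation.
The 1/4 is divided into 2 equal shares of 1/8 among Liv, Brynja.
Liv is living and takes 1/8.
Brynja is living and takes 1/8.
Gudrun is living and takes 1/4.
Asgeir is living and takes 1/4.
Njord is living and takes 1/4.

Asgeir 1/4; Brynja 1/8; Gudrun 1/4; Liv 1/8; Njord 1/4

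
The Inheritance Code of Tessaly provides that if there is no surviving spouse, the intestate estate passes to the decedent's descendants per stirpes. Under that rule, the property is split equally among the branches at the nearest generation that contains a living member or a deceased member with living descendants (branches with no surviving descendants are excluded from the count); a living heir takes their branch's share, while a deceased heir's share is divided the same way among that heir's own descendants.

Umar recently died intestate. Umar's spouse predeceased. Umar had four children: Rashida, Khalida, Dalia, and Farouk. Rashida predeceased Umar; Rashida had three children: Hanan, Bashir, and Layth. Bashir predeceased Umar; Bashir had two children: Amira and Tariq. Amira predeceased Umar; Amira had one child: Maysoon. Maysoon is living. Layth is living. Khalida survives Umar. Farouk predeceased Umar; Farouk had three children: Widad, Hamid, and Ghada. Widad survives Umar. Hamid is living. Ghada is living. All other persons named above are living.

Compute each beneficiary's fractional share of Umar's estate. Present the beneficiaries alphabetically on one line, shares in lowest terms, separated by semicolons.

There is no surviving spouse, so the entire estate passes to Umar's descendants per stirpes.
The estate is divided into 4 equal shares of 1/4 among Rashida, Khalida, Dalia, Farouk.
Rashida predeceased; the 1/4 allotted to Rashida's branch passes to Rashida's issue by representation.
The 1/4 is divided into 3 equal shares of 1/12 among Hanan, Bashir, Layth.
Hanan is living and takes 1/12.
Bashir predeceased; the 1/12 allotted to Bashir's branch passes to Bashir's issue by representation.
The 1/12 is divided into 2 equal shares of 1/24 among Amira, Tariq.
Amira predeceased; the 1/24 allotted to Amira's branch passes to Amira's issue by representation.
Maysoon is the sole taker at this level and receives the full 1/24.
Tariq is living and takes 1/24.
Layth is living and takes 1/12.
Khalida is living and takes 1/4.
Dalia is living and takes 1/4.
Farouk predeceased; the 1/4 allotted to Farouk's branch passes to Farouk's issue by representation.
The 1/4 is divided into 3 equal shares of 1/12 among Widad, Hamid, Ghada.
Widad is living and takes 1/12.
Hamid is living and takes 1/12.
Ghada is living and takes 1/12.

Dalia 1/4; Ghada 1/12; Hamid 1/12; Hanan 1/12; Khalida 1/4; Layth 1/12; Maysoon 1/24; Tariq 1/24; Widad 1/12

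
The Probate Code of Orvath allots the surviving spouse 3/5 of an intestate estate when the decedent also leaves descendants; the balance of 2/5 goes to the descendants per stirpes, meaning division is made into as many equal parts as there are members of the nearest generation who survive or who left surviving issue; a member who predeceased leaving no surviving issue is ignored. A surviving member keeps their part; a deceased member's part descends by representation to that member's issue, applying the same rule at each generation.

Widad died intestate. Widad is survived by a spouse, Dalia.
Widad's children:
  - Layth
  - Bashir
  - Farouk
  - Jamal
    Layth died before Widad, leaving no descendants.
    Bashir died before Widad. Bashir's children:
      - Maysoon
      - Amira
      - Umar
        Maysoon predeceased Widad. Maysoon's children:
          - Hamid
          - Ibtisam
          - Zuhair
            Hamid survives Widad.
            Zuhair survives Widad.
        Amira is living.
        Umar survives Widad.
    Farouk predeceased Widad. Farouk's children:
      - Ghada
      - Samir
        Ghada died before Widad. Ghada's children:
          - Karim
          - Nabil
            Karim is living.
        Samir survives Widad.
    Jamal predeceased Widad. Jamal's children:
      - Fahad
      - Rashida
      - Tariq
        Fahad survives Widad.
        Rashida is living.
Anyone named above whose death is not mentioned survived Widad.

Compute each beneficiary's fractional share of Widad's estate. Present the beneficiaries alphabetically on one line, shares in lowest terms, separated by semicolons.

Dalia, as surviving spouse, takes 3/5.
The remaining 2/5 passes to Widad's descendants per stirpes.
Layth left no surviving issue, so that branch lapses and is disregarded.
The 2/5 is divided into 3 equal shares of 2/15 among Bashir, Farouk, Jamal.
Bashir predeceased; the 2/15 allotted to Bashir's branch passes to Bashir's issue by representation.
The 2/15 is divided into 3 equal shares of 2/45 among Maysoon, Amira, Umar.
Maysoon predeceased; the 2/45 allotted to Maysoon's branch passes to Maysoon's issue by representation.
The 2/45 is divided into 3 equal shares of 2/135 among Hamid, Ibtisam, Zuhair.
Hamid is living and takes 2/135.
Ibtisam is living and takes 2/135.
Zuhair is living and takes 2/135.
Amira is living and takes 2/45.
Umar is living and takes 2/45.
Farouk predeceased; the 2/15 allotted to Farouk's branch passes to Farouk's issue by representation.
The 2/15 is divided into 2 equal shares of 1/15 among Ghada, Samir.
Ghada predeceased; the 1/15 allotted to Ghada's branch passes to Ghada's issue by representation.
The 1/15 is divided into 2 equal shares of 1/30 among Karim, Nabil.
Karim is living and takes 1/30.
Nabil is living and takes 1/30.
Samir is living and takes 1/15.
Jamal predeceased; the 2/15 allotted to Jamal's branch passes to Jamal's issue by representation.
The 2/15 is divided into 3 equal shares of 2/45 among Fahad, Rashida, Tariq.
Fahad is living and takes 2/45.
Rashida is living and takes 2/45.
Tariq is living and takes 2/45.

Amira 2/45; Dalia 3/5; Fahad 2/45; Hamid 2/135; Ibtisam 2/135; Karim 1/30; Nabil 1/30; Rashida 2/45; Samir 1/15; Tariq 2/45; Umar 2/45; Zuhair 2/135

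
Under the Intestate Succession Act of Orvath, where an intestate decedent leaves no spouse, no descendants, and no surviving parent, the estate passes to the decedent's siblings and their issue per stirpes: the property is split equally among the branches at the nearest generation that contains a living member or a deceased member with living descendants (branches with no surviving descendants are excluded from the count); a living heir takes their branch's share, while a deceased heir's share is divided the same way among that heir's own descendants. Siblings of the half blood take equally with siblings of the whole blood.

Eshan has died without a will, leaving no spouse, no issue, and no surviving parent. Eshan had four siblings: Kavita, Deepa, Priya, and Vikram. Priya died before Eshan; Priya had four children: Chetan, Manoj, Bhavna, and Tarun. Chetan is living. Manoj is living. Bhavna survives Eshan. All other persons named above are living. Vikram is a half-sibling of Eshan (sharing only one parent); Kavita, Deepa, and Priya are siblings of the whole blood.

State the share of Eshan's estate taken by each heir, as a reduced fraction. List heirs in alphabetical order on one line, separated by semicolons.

Bhavna 1/16; Chetan 1/16; Deepa 1/4; Kavita 1/4; Manoj 1/16; Tarun 1/16; Vikram 1/4

No spouse, descendants, or parent survives, so the estate passes to Eshan's siblings per stirpes.
Half-blood and whole-blood siblings take equally under the stated rule.
The estate is divided into 4 equal shares of 1/4 among Kavita, Deepa, Priya, Vikram.
Kavita is living and takes 1/4.
Deepa is living and takes 1/4.
Priya predeceased; the 1/4 allotted to Priya's branch passes to Priya's issue by representation.
The 1/4 is divided into 4 equal shares of 1/16 among Chetan, Manoj, Bhavna, Tarun.
Chetan is living and takes 1/16.
Manoj is living and takes 1/16.
Bhavna is living and takes 1/16.
Tarun is living and takes 1/16.
Vikram is living and takes 1/4.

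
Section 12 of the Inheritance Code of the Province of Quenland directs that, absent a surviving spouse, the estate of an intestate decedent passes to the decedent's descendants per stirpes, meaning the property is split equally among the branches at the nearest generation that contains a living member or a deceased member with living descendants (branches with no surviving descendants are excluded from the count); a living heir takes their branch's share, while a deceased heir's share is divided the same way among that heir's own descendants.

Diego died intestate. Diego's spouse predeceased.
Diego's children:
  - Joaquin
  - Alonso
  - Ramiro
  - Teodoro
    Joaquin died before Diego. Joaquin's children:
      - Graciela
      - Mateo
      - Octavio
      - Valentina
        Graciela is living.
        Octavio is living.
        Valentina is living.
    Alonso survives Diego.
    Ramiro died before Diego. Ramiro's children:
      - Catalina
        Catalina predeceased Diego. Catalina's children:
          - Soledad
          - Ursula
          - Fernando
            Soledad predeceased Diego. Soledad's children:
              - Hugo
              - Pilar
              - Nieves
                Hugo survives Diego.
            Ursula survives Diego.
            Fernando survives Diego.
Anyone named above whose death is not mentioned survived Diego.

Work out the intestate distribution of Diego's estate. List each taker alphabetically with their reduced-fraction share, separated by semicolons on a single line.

There is no surviving spouse, so the entire estate passes to Diego's descendants per stirpes.
The estate is divided into 4 equal shares of 1/4 among Joaquin, Alonso, Ramiro, Teodoro.
Joaquin predeceased; the 1/4 allotted to Joaquin's branch passes to Joaquin's issue by representation.
The 1/4 is divided into 4 equal shares of 1/16 among Graciela, Mateo, Octavio, Valentina.
Graciela is living and takes 1/16.
Mateo is living and takes 1/16.
Octavio is living and takes 1/16.
Valentina is living and takes 1/16.
Alonso is living and takes 1/4.
Ramiro predeceased; the 1/4 allotted to Ramiro's branch passes to Ramiro's issue by representation.
Catalina's line is the sole branch at this level, so the full 1/4 passes to Catalina's issue by representation.
The 1/4 is divided into 3 equal shares of 1/12 among Soledad, Ursula, Fernando.
Soledad predeceased; the 1/12 allotted to Soledad's branch passes to Soledad's issue by representation.
The 1/12 is divided into 3 equal shares of 1/36 among Hugo, Pilar, Nieves.
Hugo is living and takes 1/36.
Pilar is living and takes 1/36.
Nieves is living and takes 1/36.
Ursula is living and takes 1/12.
Fernando is living and takes 1/12.
Teodoro is living and takes 1/4.

Alonso 1/4; Fernando 1/12; Graciela 1/16; Hugo 1/36; Mateo 1/16; Nieves 1/36; Octavio 1/16; Pilar 1/36; Teodoro 1/4; Ursula 1/12; Valentina 1/16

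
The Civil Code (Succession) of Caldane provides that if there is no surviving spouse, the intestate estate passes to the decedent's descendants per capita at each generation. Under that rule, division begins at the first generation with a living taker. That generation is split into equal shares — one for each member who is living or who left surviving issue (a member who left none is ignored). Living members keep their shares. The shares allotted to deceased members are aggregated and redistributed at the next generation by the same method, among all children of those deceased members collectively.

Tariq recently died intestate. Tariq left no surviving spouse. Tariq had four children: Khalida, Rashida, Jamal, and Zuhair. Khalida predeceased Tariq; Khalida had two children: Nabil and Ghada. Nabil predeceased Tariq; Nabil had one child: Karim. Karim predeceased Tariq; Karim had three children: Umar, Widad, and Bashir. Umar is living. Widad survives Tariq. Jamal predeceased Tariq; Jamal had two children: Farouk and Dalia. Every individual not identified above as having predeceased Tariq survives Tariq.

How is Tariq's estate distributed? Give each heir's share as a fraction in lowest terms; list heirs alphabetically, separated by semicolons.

Bashir 1/24; Dalia 1/8; Farouk 1/8; Ghada 1/8; Rashida 1/4; Umar 1/24; Widad 1/24; Zuhair 1/4

There is no surviving spouse, so the entire estate passes to Tariq's descendants per capita at each generation.
At generation 1 (Khalida, Rashida, Jamal, Zuhair) there are 4 shares of (1)/4 = 1/4 each.
Living: Rashida and Zuhair — each takes 1/4.
Deceased: Khalida and Jamal. Their combined 1/2 is pooled and carried to generation 2.
At generation 2 (Nabil, Ghada, Farouk, Dalia) there are 4 shares of (1/2)/4 = 1/8 each.
Living: Ghada, Farouk, and Dalia — each takes 1/8.
Deceased: Nabil. That 1/8 share is carried to generation 3.
At generation 3 (Karim) there are 1 shares of (1/8)/1 = 1/8 each.
Deceased: Karim. That 1/8 share is carried to generation 4.
At generation 4 (Umar, Widad, Bashir) there are 3 shares of (1/8)/3 = 1/24 each.
Living: Umar, Widad, and Bashir — each takes 1/24.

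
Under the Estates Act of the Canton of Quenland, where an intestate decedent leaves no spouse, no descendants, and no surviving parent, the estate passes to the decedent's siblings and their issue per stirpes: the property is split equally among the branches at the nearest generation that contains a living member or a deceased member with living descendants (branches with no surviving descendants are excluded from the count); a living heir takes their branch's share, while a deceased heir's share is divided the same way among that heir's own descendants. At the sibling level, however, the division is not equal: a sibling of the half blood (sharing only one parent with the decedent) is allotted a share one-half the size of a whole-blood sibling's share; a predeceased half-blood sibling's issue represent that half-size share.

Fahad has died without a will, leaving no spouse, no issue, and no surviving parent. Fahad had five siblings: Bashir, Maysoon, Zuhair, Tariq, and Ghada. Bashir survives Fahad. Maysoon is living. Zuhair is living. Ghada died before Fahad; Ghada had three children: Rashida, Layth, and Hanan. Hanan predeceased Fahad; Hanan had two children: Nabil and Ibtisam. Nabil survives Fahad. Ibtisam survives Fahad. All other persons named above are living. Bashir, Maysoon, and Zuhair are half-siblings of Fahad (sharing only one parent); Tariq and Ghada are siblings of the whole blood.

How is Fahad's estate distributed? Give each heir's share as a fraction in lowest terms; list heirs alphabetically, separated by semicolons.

Bashir 1/7; Ibtisam 1/21; Layth 2/21; Maysoon 1/7; Nabil 1/21; Rashida 2/21; Tariq 2/7; Zuhair 1/7

No spouse, descendants, or parent survives, so the estate passes to Fahad's siblings per stirpes.
Half-blood siblings count for one-half the weight of whole-blood siblings at the initial division.
Dividing 1 in proportion to weights (total weight 7/2): Bashir (weight 1/2) → 1/7; Maysoon (weight 1/2) → 1/7; Zuhair (weight 1/2) → 1/7; Tariq (weight 1) → 2/7; Ghada (weight 1) → 2/7.
Bashir is living and takes 1/7.
Maysoon is living and takes 1/7.
Zuhair is living and takes 1/7.
Tariq is living and takes 2/7.
Ghada predeceased; the 2/7 allotted to Ghada's branch passes to Ghada's issue by representation.
The 2/7 is divided into 3 equal shares of 2/21 among Rashida, Layth, Hanan.
Rashida is living and takes 2/21.
Layth is living and takes 2/21.
Hanan predeceased; the 2/21 allotted to Hanan's branch passes to Hanan's issue by representation.
The 2/21 is divided into 2 equal shares of 1/21 among Nabil, Ibtisam.
Nabil is living and takes 1/21.
Ibtisam is living and takes 1/21.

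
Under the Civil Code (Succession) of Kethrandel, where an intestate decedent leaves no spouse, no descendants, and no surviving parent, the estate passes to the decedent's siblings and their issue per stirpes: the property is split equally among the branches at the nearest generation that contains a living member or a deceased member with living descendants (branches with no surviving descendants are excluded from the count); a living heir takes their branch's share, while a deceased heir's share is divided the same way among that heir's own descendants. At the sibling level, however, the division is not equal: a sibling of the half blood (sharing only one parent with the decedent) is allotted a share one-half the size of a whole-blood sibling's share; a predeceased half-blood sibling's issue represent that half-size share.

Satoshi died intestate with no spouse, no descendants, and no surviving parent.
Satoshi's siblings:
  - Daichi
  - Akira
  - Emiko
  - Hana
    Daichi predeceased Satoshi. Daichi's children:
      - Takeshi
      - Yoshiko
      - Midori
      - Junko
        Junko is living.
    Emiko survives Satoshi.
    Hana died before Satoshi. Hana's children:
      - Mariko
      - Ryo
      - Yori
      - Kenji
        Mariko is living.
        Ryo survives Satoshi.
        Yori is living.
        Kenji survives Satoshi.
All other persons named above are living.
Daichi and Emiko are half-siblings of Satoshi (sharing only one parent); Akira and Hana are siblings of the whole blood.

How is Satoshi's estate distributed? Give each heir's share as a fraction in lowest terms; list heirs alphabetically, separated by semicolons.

No spouse, descendants, or parent survives, so the estate passes to Satoshi's siblings per stirpes.
Half-blood siblings count for one-half the weight of whole-blood siblings at the initial division.
Dividing 1 in proportion to weights (total weight 3): Daichi (weight 1/2) → 1/6; Akira (weight 1) → 1/3; Emiko (weight 1/2) → 1/6; Hana (weight 1) → 1/3.
Daichi predeceased; the 1/6 allotted to Daichi's branch passes to Daichi's issue by representation.
The 1/6 is divided into 4 equal shares of 1/24 among Takeshi, Yoshiko, Midori, Junko.
Takeshi is living and takes 1/24.
Yoshiko is living and takes 1/24.
Midori is living and takes 1/24.
Junko is living and takes 1/24.
Akira is living and takes 1/3.
Emiko is living and takes 1/6.
Hana predeceased; the 1/3 allotted to Hana's branch passes to Hana's issue by representation.
The 1/3 is divided into 4 equal shares of 1/12 among Mariko, Ryo, Yori, Kenji.
Mariko is living and takes 1/12.
Ryo is living and takes 1/12.
Yori is living and takes 1/12.
Kenji is living and takes 1/12.

Akira 1/3; Emiko 1/6; Junko 1/24; Kenji 1/12; Mariko 1/12; Midori 1/24; Ryo 1/12; Takeshi 1/24; Yori 1/12; Yoshiko 1/24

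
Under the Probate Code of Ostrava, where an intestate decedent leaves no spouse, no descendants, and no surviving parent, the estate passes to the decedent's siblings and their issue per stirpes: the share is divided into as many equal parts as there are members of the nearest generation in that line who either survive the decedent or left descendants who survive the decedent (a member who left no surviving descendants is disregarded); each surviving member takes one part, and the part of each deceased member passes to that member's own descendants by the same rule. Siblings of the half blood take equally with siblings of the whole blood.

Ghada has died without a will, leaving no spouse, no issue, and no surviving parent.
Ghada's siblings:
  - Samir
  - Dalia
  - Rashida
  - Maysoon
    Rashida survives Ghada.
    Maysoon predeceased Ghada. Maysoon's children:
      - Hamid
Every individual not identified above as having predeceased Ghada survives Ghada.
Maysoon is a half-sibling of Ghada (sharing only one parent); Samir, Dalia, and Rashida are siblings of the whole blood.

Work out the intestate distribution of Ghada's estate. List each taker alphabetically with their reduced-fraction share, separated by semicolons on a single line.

Dalia 1/4; Hamid 1/4; Rashida 1/4; Samir 1/4

No spouse, descendants, or parent survives, so the estate passes to Ghada's siblings per stirpes.
Half-blood and whole-blood siblings take equally under the stated rule.
The estate is divided into 4 equal shares of 1/4 among Samir, Dalia, Rashida, Maysoon.
Samir is living and takes 1/4.
Dalia is living and takes 1/4.
Rashida is living and takes 1/4.
Maysoon predeceased; the 1/4 allotted to Maysoon's branch passes to Maysoon's issue by representation.
Hamid is the sole taker at this level and receives the full 1/4.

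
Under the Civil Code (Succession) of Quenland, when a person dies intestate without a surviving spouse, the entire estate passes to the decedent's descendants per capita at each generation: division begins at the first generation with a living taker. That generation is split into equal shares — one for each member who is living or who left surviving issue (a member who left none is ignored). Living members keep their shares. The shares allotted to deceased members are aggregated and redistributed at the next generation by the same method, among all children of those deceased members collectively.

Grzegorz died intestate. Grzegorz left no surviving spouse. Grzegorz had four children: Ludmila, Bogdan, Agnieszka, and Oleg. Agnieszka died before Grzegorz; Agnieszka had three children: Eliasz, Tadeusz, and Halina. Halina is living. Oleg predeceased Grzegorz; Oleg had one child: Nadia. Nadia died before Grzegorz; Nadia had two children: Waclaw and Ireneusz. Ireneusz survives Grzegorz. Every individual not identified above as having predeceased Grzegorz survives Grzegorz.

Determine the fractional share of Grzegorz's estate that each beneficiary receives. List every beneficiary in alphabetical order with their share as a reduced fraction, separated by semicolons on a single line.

There is no surviving spouse, so the entire estate passes to Grzegorz's descendants per capita at each generation.
At generation 1 (Ludmila, Bogdan, Agnieszka, Oleg) there are 4 shares of (1)/4 = 1/4 each.
Living: Ludmila and Bogdan — each takes 1/4.
Deceased: Agnieszka and Oleg. Their combined 1/2 is pooled and carried to generation 2.
At generation 2 (Eliasz, Tadeusz, Halina, Nadia) there are 4 shares of (1/2)/4 = 1/8 each.
Living: Eliasz, Tadeusz, and Halina — each takes 1/8.
Deceased: Nadia. That 1/8 share is carried to generation 3.
At generation 3 (Waclaw, Ireneusz) there are 2 shares of (1/8)/2 = 1/16 each.
Living: Waclaw and Ireneusz — each takes 1/16.

Bogdan 1/4; Eliasz 1/8; Halina 1/8; Ireneusz 1/16; Ludmila 1/4; Tadeusz 1/8; Waclaw 1/16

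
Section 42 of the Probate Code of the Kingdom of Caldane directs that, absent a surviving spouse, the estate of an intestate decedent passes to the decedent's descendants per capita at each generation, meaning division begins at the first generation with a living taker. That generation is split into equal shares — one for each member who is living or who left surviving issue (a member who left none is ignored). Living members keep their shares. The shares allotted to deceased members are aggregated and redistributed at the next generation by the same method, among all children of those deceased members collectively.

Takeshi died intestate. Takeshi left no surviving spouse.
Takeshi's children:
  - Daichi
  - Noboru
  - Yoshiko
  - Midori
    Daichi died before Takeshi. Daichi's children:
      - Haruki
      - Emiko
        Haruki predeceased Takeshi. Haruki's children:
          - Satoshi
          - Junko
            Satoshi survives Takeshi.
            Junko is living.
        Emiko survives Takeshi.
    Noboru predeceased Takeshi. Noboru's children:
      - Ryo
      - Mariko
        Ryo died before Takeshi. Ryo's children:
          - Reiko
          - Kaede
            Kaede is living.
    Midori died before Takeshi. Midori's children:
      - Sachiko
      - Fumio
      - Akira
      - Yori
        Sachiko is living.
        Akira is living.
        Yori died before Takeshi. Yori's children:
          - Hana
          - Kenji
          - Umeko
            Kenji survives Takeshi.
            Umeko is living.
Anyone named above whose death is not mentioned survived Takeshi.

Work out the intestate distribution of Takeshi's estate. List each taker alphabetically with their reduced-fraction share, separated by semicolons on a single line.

Akira 3/32; Emiko 3/32; Fumio 3/32; Hana 9/224; Junko 9/224; Kaede 9/224; Kenji 9/224; Mariko 3/32; Reiko 9/224; Sachiko 3/32; Satoshi 9/224; Umeko 9/224; Yoshiko 1/4

There is no surviving spouse, so the entire estate passes to Takeshi's descendants per capita at each generation.
At generation 1 (Daichi, Noboru, Yoshiko, Midori) there are 4 shares of (1)/4 = 1/4 each.
Living: Yoshiko — each takes 1/4.
Deceased: Daichi, Noboru, and Midori. Their combined 3/4 is pooled and carried to generation 2.
At generation 2 (Haruki, Emiko, Ryo, Mariko, Sachiko, Fumio, Akira, Yori) there are 8 shares of (3/4)/8 = 3/32 each.
Living: Emiko, Mariko, Sachiko, Fumio, and Akira — each takes 3/32.
Deceased: Haruki, Ryo, and Yori. Their combined 9/32 is pooled and carried to generation 3.
At generation 3 (Satoshi, Junko, Reiko, Kaede, Hana, Kenji, Umeko) there are 7 shares of (9/32)/7 = 9/224 each.
Living: Satoshi, Junko, Reiko, Kaede, Hana, Kenji, and Umeko — each takes 9/224.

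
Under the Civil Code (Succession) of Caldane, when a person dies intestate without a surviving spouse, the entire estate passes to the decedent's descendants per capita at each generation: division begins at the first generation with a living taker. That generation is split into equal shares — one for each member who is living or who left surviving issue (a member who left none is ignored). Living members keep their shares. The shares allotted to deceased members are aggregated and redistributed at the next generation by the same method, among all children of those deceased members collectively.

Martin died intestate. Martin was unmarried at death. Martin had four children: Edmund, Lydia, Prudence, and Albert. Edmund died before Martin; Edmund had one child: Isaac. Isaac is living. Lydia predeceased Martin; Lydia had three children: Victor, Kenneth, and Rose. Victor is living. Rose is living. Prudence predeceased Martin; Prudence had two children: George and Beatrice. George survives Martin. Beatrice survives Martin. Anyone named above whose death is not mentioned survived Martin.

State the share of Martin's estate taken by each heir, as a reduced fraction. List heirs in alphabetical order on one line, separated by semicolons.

There is no surviving spouse, so the entire estate passes to Martin's descendants per capita at each generation.
At generation 1 (Edmund, Lydia, Prudence, Albert) there are 4 shares of (1)/4 = 1/4 each.
Living: Albert — each takes 1/4.
Deceased: Edmund, Lydia, and Prudence. Their combined 3/4 is pooled and carried to generation 2.
At generation 2 (Isaac, Victor, Kenneth, Rose, George, Beatrice) there are 6 shares of (3/4)/6 = 1/8 each.
Living: Isaac, Victor, Kenneth, Rose, George, and Beatrice — each takes 1/8.

Albert 1/4; Beatrice 1/8; George 1/8; Isaac 1/8; Kenneth 1/8; Rose 1/8; Victor 1/8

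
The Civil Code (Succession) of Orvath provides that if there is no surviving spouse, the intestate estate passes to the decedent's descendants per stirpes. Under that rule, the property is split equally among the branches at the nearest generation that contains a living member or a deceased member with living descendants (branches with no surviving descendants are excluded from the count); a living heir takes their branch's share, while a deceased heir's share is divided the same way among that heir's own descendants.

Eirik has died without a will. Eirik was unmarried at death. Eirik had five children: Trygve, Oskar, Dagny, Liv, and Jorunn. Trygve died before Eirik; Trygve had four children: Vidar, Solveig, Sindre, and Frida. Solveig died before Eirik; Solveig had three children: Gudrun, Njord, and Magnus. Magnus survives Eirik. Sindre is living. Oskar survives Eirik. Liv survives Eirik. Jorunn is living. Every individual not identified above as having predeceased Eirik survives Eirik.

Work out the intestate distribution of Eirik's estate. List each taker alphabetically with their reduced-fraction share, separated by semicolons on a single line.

Dagny 1/5; Frida 1/20; Gudrun 1/60; Jorunn 1/5; Liv 1/5; Magnus 1/60; Njord 1/60; Oskar 1/5; Sindre 1/20; Vidar 1/20

There is no surviving spouse, so the entire estate passes to Eirik's descendants per stirpes.
The estate is divided into 5 equal shares of 1/5 among Trygve, Oskar, Dagny, Liv, Jorunn.
Trygve predeceased; the 1/5 allotted to Trygve's branch passes to Trygve's issue by representation.
The 1/5 is divided into 4 equal shares of 1/20 among Vidar, Solveig, Sindre, Frida.
Vidar is living and takes 1/20.
Solveig predeceased; the 1/20 allotted to Solveig's branch passes to Solveig's issue by representation.
The 1/20 is divided into 3 equal shares of 1/60 among Gudrun, Njord, Magnus.
Gudrun is living and takes 1/60.
Njord is living and takes 1/60.
Magnus is living and takes 1/60.
Sindre is living and takes 1/20.
Frida is living and takes 1/20.
Oskar is living and takes 1/5.
Dagny is living and takes 1/5.
Liv is living and takes 1/5.
Jorunn is living and takes 1/5.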